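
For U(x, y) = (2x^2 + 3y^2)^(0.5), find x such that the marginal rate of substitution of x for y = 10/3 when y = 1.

x = 5

For CES with ρ = 2, MRS = (2/3)·(y/x)^(-1).
Setting (2/3)·(1/x)^(-1) = 10/3 gives (1/x)^(-1) = 5, so 1/x = 0.2 and x = 5.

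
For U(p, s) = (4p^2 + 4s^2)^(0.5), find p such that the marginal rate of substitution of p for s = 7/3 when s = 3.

p = 7

For CES with ρ = 2, MRS = (s/p)^(-1).
Setting (3/p)^(-1) = 7/3 gives 3/p = 3/7 and p = 7.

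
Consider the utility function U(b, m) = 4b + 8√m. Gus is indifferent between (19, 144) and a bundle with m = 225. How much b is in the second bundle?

b = 13

U(19, 144) = 172.
Set U(b, 225) = 172 and solve.
With m = 225: √225 = 15, so 4b = 172 − 8·15 = 52 and b = 13.
Check: U(13, 225) = 172.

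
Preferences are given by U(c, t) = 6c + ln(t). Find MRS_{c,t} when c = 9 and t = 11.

MRS = 66

MU_c = 6, MU_t = 1/t.
MRS = 6 ÷ (1/t).
At (9, 11): MRS = 66.
So at (9, 11) the consumer would give up 66 units of t for one more unit of c.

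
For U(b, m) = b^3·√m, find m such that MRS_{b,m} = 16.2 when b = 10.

MU_b = 3·b^2·√m and MU_m = 0.5·b^3·m^(-0.5).
MRS = MU_b/MU_m = (6)·m/b.
Substitute b = 10: MRS = m/(5/3). Setting m/(5/3) = 16.2 gives m = 16.2·(5/3) = 27.

m = 27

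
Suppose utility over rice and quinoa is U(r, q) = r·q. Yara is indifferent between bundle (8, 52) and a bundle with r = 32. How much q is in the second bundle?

q = 13

U(8, 52) = 416.
Set U(32, q) = 416 and solve.
With r = 32: q = 416/32 = 13.
Check: U(32, 13) = 416.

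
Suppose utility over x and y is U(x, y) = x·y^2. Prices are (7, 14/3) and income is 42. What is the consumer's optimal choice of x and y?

x* = 2, y* = 6

MU_x = y^2 and MU_y = 2·x·y.
MRS = MU_x/MU_y = (1/2)·y/x.
Tangency: set MRS = p_x/p_y = 7/(14/3) = 1.5.
So (1/2)·y/x = 1.5, i.e. y = 3·x.
Substitute into the budget 7·x + (14/3)·y = 42: 21·x = 42, so x* = 2.
Then y* = 3·2 = 6.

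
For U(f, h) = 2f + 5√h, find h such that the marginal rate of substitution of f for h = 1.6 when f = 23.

h = 4

MU_f = 2, MU_h = 5/(2√h).
MRS = 2 ÷ (5/(2√h)).
MRS depends only on h: 0.8·√h = 1.6 ⇒ √h = 1.6/0.8 = 2 ⇒ h = 4.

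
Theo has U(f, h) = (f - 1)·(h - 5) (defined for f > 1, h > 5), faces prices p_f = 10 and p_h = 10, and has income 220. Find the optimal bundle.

f* = 9, h* = 13

MU_f = (h−5), MU_h = (f−1).
MRS = (h−5)/(f−1).
Tangency: set MRS = p_f/p_h = 10/10 = 1.
So (h − 5)/(f − 1) = 1, i.e. (h − 5) = (f − 1).
Rewrite the budget in excess-of-subsistence terms: 10·(f − 1) + 10·(h − 5) = 220 − 10·1 − 10·5 = 160.
Substituting, 20·(f − 1) = 160, so f − 1 = 8 and f* = 9.
Then h − 5 = 8, so h* = 13.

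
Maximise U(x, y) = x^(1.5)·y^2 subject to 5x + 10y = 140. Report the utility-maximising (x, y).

x* = 12, y* = 8

MU_x = 1.5·√x·y^2 and MU_y = 2·x^(1.5)·y.
MRS = MU_x/MU_y = (0.75)·y/x.
Tangency: set MRS = p_x/p_y = 5/10 = 0.5.
So (0.75)·y/x = 0.5, i.e. y = (2/3)·x.
Substitute into the budget 5·x + 10·y = 140: (35/3)·x = 140, so x* = 12.
Then y* = (2/3)·12 = 8.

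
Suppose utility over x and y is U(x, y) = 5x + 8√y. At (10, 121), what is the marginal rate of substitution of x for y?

MU_x = 5, MU_y = 8/(2√y).
MRS = 5 ÷ (8/(2√y)).
At (10, 121): MRS = 13.75.
The indifference curve has slope −13.75 at this bundle.

MRS = 13.75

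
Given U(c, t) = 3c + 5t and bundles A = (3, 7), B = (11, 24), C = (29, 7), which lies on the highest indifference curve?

Bundle B

Evaluate utility at each bundle:
U(A) = 44.
U(B) = 153.
U(C) = 122.
Highest utility is B, so B ≻ C ≻ A.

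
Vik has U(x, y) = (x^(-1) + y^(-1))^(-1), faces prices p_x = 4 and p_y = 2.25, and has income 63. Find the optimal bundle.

x* = 9, y* = 12

For CES with ρ = -1, MRS = (y/x)^2.
Tangency: set MRS = p_x/p_y = 4/2.25 = 16/9.
So (y/x)^2 = 16/9; taking the square root, y/x = 4/3, i.e. y = (4/3)·x.
Substitute into the budget 4·x + 2.25·y = 63: 7·x = 63, so x* = 9 and y* = (4/3)·9 = 12.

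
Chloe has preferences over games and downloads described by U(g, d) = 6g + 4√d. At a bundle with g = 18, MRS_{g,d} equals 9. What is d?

d = 9

MU_g = 6, MU_d = 4/(2√d).
MRS = 6 ÷ (4/(2√d)).
MRS depends only on d: 3·√d = 9 ⇒ √d = 9/3 = 3 ⇒ d = 9.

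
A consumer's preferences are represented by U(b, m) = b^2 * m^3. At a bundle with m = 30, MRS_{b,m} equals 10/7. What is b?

MU_b = 2·b·m^3 and MU_m = 3·b^2·m^2.
MRS = MU_b/MU_m = (2/3)·m/b.
Substitute m = 30: MRS = 20/b. Setting 20/b = 10/7 gives b = 20/(10/7) = 14.

b = 14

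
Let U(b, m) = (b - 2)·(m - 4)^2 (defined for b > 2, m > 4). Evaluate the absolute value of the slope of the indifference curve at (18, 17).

MU_b = (m−4)^2, MU_m = 2·(b−2)·(m−4).
MRS = (1/2)·(m−4)/(b−2).
At (18, 17): MRS = 13/32.
So at (18, 17) the consumer would give up 13/32 units of m for one more unit of b.

MRS = 13/32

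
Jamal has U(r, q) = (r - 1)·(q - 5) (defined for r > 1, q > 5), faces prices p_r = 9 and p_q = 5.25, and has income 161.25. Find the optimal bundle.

MU_r = (q−5), MU_q = (r−1).
MRS = (q−5)/(r−1).
Tangency: set MRS = p_r/p_q = 9/5.25 = 12/7.
So (q − 5)/(r − 1) = 12/7, i.e. (q − 5) = (12/7)·(r − 1).
Rewrite the budget in excess-of-subsistence terms: 9·(r − 1) + 5.25·(q − 5) = 161.25 − 9·1 − 5.25·5 = 126.
Substituting, 18·(r − 1) = 126, so r − 1 = 7 and r* = 8.
Then q − 5 = (12/7)·7 = 12, so q* = 17.

r* = 8, q* = 17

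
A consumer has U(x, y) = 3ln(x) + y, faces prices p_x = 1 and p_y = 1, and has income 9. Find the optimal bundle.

x* = 3, y* = 6

MU_x = 3/x, MU_y = 1.
MRS = 3/x ÷ 1.
Tangency: set MRS = p_x/p_y = 1/1 = 1.
MRS depends only on x: 3/x = 1 ⇒ x* = 3/1 = 3.
From the budget, 1·y = 9 − 1·3 = 6, so y* = 6.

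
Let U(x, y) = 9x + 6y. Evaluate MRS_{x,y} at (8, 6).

MRS = 1.5

MU_x = 9, MU_y = 6, so MRS = 9/6 = 1.5 at every bundle.
At (8, 6): MRS = 1.5.
That is, one extra unit of x is worth 1.5 units of y at the margin.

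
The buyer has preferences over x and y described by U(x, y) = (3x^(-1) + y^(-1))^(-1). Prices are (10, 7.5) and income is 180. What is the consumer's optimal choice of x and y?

x* = 12, y* = 8

For CES with ρ = -1, MRS = (3/1)·(y/x)^2.
Tangency: set MRS = p_x/p_y = 10/7.5 = 4/3.
So (y/x)^2 = 4/9; taking the square root, y/x = 2/3, i.e. y = (2/3)·x.
Substitute into the budget 10·x + 7.5·y = 180: 15·x = 180, so x* = 12 and y* = (2/3)·12 = 8.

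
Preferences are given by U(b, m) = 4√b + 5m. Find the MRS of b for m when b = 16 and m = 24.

MU_b = 4/(2√b), MU_m = 5.
MRS = 4/(2√b) ÷ 5.
At (16, 24): MRS = 0.1.
The indifference curve has slope −0.1 at this bundle.

MRS = 0.1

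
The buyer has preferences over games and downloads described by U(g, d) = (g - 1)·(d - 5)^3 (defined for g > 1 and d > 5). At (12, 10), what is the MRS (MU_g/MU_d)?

MRS = 5/33

MU_g = (d−5)^3, MU_d = 3·(g−1)·(d−5)^2.
MRS = (1/3)·(d−5)/(g−1).
At (12, 10): MRS = 5/33.
So at (12, 10) the consumer would give up 5/33 units of d for one more unit of g.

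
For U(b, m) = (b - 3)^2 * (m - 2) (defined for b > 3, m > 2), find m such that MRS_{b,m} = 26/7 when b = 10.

m = 15

MU_b = 2·(b−3)·(m−2), MU_m = (b−3)^2.
MRS = (2/1)·(m−2)/(b−3).
Substitute b = 10: MRS = (m − 2)/3.5. Setting this equal to 26/7 gives m − 2 = (26/7)·3.5 = 13, so m = 15.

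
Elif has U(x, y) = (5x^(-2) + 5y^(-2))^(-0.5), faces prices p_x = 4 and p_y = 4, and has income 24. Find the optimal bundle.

For CES with ρ = -2, MRS = (y/x)^3.
Tangency: set MRS = p_x/p_y = 4/4 = 1.
So (y/x)^3 = 1; taking the cube root, y/x = 1, i.e. y = x.
Substitute into the budget 4·x + 4·y = 24: 8·x = 24, so x* = 3 and y* = 3.

x* = 3, y* = 3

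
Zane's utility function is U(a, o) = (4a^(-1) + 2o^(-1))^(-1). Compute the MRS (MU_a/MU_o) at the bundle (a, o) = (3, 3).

MRS = 2

For CES with ρ = -1, MRS = (4/2)·(o/a)^2.
At (3, 3): MRS = 2.
So at (3, 3) the consumer would give up 2 units of o for one more unit of a.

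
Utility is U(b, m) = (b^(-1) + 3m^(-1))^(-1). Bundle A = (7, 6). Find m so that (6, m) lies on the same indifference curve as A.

m = 6.3

U depends on (b, m) only through S = b^(-1) + 3m^(-1), so equal utility means equal S. At (7, 6): S = 9/14.
With b = 6: 6^(-1) = 1/6, so 3m^(-1) = 9/14 − 1/6 = 10/21, i.e. m^(-1) = 10/63.
Hence m = 1/(10/63) = 6.3.
Check: U(6, 6.3) = 1.5556.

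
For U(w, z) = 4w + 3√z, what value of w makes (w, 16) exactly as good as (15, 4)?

w = 13.5

U(15, 4) = 66.
Set U(w, 16) = 66 and solve.
With z = 16: √16 = 4, so 4w = 66 − 3·4 = 54 and w = 13.5.
Check: U(13.5, 16) = 66.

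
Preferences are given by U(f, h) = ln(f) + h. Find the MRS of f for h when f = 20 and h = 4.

MRS = 0.05

MU_f = 1/f, MU_h = 1.
MRS = 1/f ÷ 1.
At (20, 4): MRS = 0.05.
So at (20, 4) the consumer would give up 0.05 units of h for one more unit of f.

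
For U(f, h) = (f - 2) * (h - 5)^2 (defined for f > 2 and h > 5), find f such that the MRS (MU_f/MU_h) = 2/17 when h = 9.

f = 19

MU_f = (h−5)^2, MU_h = 2·(f−2)·(h−5).
MRS = (1/2)·(h−5)/(f−2).
Substitute h = 9: MRS = 2/(f − 2). Setting this equal to 2/17 gives f − 2 = 2/(2/17) = 17, so f = 19.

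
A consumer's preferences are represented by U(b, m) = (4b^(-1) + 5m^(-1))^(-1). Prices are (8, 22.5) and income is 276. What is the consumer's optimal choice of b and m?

For CES with ρ = -1, MRS = (4/5)·(m/b)^2.
Tangency: set MRS = p_b/p_m = 8/22.5 = 16/45.
So (m/b)^2 = 4/9; taking the square root, m/b = 2/3, i.e. m = (2/3)·b.
Substitute into the budget 8·b + 22.5·m = 276: 23·b = 276, so b* = 12 and m* = (2/3)·12 = 8.

b* = 12, m* = 8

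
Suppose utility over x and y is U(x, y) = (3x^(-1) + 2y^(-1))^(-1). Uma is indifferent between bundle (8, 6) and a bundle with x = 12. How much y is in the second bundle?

U depends on (x, y) only through S = 3x^(-1) + 2y^(-1), so equal utility means equal S. At (8, 6): S = 17/24.
With x = 12: 3·12^(-1) = 0.25, so 2y^(-1) = 17/24 − 0.25 = 11/24, i.e. y^(-1) = 11/48.
Hence y = 1/(11/48) = 48/11.
Check: U(12, 48/11) = 1.4118.

y = 48/11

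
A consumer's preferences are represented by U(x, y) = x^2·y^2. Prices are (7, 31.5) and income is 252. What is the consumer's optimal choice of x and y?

MU_x = 2·x·y^2 and MU_y = 2·x^2·y.
MRS = MU_x/MU_y = y/x.
Tangency: set MRS = p_x/p_y = 7/31.5 = 2/9.
So y/x = 2/9, i.e. y = (2/9)·x.
Substitute into the budget 7·x + 31.5·y = 252: 14·x = 252, so x* = 18.
Then y* = (2/9)·18 = 4.

x* = 18, y* = 4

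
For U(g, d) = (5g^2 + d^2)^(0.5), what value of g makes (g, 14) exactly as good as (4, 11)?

g = 1

U depends on (g, d) only through S = 5g^2 + d^2, so equal utility means equal S. At (4, 11): S = 201.
With d = 14: 14^2 = 196, so 5g^2 = 201 − 196 = 5, i.e. g^2 = 1.
Hence g = √1 = 1.
Check: U(1, 14) = 14.1774.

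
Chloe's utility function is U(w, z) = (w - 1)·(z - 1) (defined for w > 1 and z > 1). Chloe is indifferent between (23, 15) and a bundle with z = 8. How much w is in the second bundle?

w = 45

U(23, 15) = 308.
Set U(w, 8) = 308 and solve.
With z = 8: (8 − 1) = 7, so (w − 1) = 308/7 = 44.
So w = 1 + 44 = 45.
Check: U(45, 8) = 308.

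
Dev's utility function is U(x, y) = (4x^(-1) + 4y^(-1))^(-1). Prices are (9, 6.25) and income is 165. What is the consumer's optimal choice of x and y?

x* = 10, y* = 12

For CES with ρ = -1, MRS = (y/x)^2.
Tangency: set MRS = p_x/p_y = 9/6.25 = 36/25.
So (y/x)^2 = 36/25; taking the square root, y/x = 1.2, i.e. y = 1.2·x.
Substitute into the budget 9·x + 6.25·y = 165: 16.5·x = 165, so x* = 10 and y* = 1.2·10 = 12.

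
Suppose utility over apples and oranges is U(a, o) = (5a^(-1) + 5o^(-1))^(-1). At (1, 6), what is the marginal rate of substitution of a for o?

For CES with ρ = -1, MRS = (o/a)^2.
At (1, 6): MRS = 36.
That is, one extra unit of a is worth 36 units of o at the margin.

MRS = 36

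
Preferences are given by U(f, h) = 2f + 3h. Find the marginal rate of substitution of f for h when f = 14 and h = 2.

MRS = 2/3

MU_f = 2, MU_h = 3, so MRS = 2/3 at every bundle.
At (14, 2): MRS = 2/3.
So at (14, 2) the consumer would give up 2/3 units of h for one more unit of f.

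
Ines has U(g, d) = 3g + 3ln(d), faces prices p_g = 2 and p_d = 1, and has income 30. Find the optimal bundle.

MU_g = 3, MU_d = 3/d.
MRS = 3 ÷ (3/d).
Tangency: set MRS = p_g/p_d = 2/1 = 2.
MRS depends only on d: d = 2 ⇒ d* = 2.
From the budget, 2·g = 30 − 1·2 = 28, so g* = 14.

g* = 14, d* = 2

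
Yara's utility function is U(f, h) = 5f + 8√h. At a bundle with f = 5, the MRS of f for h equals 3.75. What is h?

MU_f = 5, MU_h = 8/(2√h).
MRS = 5 ÷ (8/(2√h)).
MRS depends only on h: 1.25·√h = 3.75 ⇒ √h = 3.75/1.25 = 3 ⇒ h = 9.

h = 9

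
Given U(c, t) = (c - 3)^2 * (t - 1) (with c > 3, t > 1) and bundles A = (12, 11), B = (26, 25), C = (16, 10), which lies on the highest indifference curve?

Bundle B

Evaluate utility at each bundle:
U(A) = 810.
U(B) = 12696.
U(C) = 1521.
Highest utility is B, so B ≻ C ≻ A.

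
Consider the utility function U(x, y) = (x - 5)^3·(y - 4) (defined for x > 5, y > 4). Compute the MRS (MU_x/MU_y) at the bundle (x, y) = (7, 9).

MU_x = 3·(x−5)^2·(y−4), MU_y = (x−5)^3.
MRS = (3/1)·(y−4)/(x−5).
At (7, 9): MRS = 7.5.
So at (7, 9) the consumer would give up 7.5 units of y for one more unit of x.

MRS = 7.5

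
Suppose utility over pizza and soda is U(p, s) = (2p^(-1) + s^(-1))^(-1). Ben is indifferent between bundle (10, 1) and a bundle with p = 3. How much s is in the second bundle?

s = 1.875

U depends on (p, s) only through S = 2p^(-1) + s^(-1), so equal utility means equal S. At (10, 1): S = 1.2.
With p = 3: 2·3^(-1) = 2/3, so s^(-1) = 1.2 − 2/3 = 8/15.
Hence s = 1/(8/15) = 1.875.
Check: U(3, 1.875) = 0.8333.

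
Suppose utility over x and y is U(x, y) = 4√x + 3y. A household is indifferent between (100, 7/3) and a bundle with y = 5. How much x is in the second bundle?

x = 64

U(100, 7/3) = 47.
Set U(x, 5) = 47 and solve.
With y = 5: 4√x = 47 − 3·5 = 32, so √x = 8 and x = 64.
Check: U(64, 5) = 47.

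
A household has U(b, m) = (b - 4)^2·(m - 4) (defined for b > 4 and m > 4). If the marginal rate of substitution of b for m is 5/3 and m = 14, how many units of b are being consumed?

MU_b = 2·(b−4)·(m−4), MU_m = (b−4)^2.
MRS = (2/1)·(m−4)/(b−4).
Substitute m = 14: MRS = 20/(b − 4). Setting this equal to 5/3 gives b − 4 = 20/(5/3) = 12, so b = 16.

b = 16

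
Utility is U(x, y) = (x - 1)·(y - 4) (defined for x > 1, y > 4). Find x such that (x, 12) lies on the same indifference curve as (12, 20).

U(12, 20) = 176.
Set U(x, 12) = 176 and solve.
With y = 12: (12 − 4) = 8, so (x − 1) = 176/8 = 22.
So x = 1 + 22 = 23.
Check: U(23, 12) = 176.

x = 23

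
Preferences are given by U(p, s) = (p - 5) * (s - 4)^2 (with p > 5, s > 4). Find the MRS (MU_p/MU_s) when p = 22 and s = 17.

MRS = 13/34

MU_p = (s−4)^2, MU_s = 2·(p−5)·(s−4).
MRS = (1/2)·(s−4)/(p−5).
At (22, 17): MRS = 13/34.
The indifference curve has slope −13/34 at this bundle.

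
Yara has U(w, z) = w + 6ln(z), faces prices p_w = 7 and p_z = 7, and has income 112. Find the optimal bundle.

MU_w = 1, MU_z = 6/z.
MRS = 1 ÷ (6/z).
Tangency: set MRS = p_w/p_z = 7/7 = 1.
MRS depends only on z: (1/6)·z = 1 ⇒ z* = 1/(1/6) = 6.
From the budget, 7·w = 112 − 7·6 = 70, so w* = 10.

w* = 10, z* = 6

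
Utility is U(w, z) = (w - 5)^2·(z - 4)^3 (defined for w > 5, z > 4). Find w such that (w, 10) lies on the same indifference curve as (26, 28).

w = 173

U(26, 28) = 6096384.
Set U(w, 10) = 6096384 and solve.
With z = 10: (10 − 4)^3 = 216, so (w − 5)^2 = 6096384/216 = 28224.
Taking the square root (with w > 5): w − 5 = 168, so w = 173.
Check: U(173, 10) = 6096384.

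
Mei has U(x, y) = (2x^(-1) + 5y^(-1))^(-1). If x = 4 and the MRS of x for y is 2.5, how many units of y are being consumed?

For CES with ρ = -1, MRS = (2/5)·(y/x)^2.
Setting (2/5)·(y/4)^2 = 2.5 gives (y/4)^2 = 6.25, so y/4 = 2.5 and y = 10.

y = 10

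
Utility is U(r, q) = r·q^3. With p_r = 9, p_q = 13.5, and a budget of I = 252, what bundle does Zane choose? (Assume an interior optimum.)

MU_r = q^3 and MU_q = 3·r·q^2.
MRS = MU_r/MU_q = (1/3)·q/r.
Tangency: set MRS = p_r/p_q = 9/13.5 = 2/3.
So (1/3)·q/r = 2/3, i.e. q = 2·r.
Substitute into the budget 9·r + 13.5·q = 252: 36·r = 252, so r* = 7.
Then q* = 2·7 = 14.

r* = 7, q* = 14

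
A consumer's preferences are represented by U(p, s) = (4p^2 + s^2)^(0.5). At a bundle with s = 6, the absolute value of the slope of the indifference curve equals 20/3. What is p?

p = 10

For CES with ρ = 2, MRS = (4/1)·(s/p)^(-1).
Setting (4/1)·(6/p)^(-1) = 20/3 gives (6/p)^(-1) = 5/3, so 6/p = 0.6 and p = 10.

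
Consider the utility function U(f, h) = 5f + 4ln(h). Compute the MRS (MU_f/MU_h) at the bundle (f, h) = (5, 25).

MRS = 31.25

MU_f = 5, MU_h = 4/h.
MRS = 5 ÷ (4/h).
At (5, 25): MRS = 31.25.
That is, one extra unit of f is worth 31.25 units of h at the margin.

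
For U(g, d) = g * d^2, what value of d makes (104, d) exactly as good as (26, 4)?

d = 2

U(26, 4) = 416.
Set U(104, d) = 416 and solve.
With g = 104: d^2 = 416/104 = 4; taking the square root, d = 2.
Check: U(104, 2) = 416.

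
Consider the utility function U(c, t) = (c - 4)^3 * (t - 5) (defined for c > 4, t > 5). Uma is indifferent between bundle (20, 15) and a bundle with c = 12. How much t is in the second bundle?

U(20, 15) = 40960.
Set U(12, t) = 40960 and solve.
With c = 12: (12 − 4)^3 = 512, so (t − 5) = 40960/512 = 80.
So t = 5 + 80 = 85.
Check: U(12, 85) = 40960.

t = 85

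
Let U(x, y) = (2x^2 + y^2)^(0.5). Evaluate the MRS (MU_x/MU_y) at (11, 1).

For CES with ρ = 2, MRS = (2/1)·(y/x)^(-1).
At (11, 1): MRS = 22.
The indifference curve has slope −22 at this bundle.

MRS = 22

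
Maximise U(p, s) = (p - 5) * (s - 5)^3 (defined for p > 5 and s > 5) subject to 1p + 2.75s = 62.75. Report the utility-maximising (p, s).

p* = 16, s* = 17

MU_p = (s−5)^3, MU_s = 3·(p−5)·(s−5)^2.
MRS = (1/3)·(s−5)/(p−5).
Tangency: set MRS = p_p/p_s = 1/2.75 = 4/11.
So (1/3)·(s − 5)/(p − 5) = 4/11, i.e. (s − 5) = (12/11)·(p − 5).
Rewrite the budget in excess-of-subsistence terms: 1·(p − 5) + 2.75·(s − 5) = 62.75 − 1·5 − 2.75·5 = 44.
Substituting, 4·(p − 5) = 44, so p − 5 = 11 and p* = 16.
Then s − 5 = (12/11)·11 = 12, so s* = 17.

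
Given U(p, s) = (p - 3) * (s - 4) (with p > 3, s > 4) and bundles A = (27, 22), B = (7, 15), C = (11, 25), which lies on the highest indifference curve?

Evaluate utility at each bundle:
U(A) = 432.
U(B) = 44.
U(C) = 168.
Highest utility is A, so A ≻ C ≻ B.

Bundle A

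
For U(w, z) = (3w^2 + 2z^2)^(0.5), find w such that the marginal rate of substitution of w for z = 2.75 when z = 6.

w = 11

For CES with ρ = 2, MRS = (3/2)·(z/w)^(-1).
Setting (3/2)·(6/w)^(-1) = 2.75 gives (6/w)^(-1) = 11/6, so 6/w = 6/11 and w = 11.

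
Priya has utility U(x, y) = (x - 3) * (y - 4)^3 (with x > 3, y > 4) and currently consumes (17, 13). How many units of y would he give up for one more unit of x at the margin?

MRS = 3/14

MU_x = (y−4)^3, MU_y = 3·(x−3)·(y−4)^2.
MRS = (1/3)·(y−4)/(x−3).
At (17, 13): MRS = 3/14.
So at (17, 13) the consumer would give up 3/14 units of y for one more unit of x.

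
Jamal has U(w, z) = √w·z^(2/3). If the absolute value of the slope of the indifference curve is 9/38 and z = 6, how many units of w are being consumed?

MU_w = 0.5·w^(-0.5)·z^(2/3) and MU_z = 2/3·√w·z^(-1/3).
MRS = MU_w/MU_z = (0.75)·z/w.
Substitute z = 6: MRS = 4.5/w. Setting 4.5/w = 9/38 gives w = 4.5/(9/38) = 19.

w = 19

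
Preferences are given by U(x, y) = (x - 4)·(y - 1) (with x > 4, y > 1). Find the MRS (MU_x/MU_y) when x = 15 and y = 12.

MU_x = (y−1), MU_y = (x−4).
MRS = (y−1)/(x−4).
At (15, 12): MRS = 1.
The indifference curve has slope −1 at this bundle.

MRS = 1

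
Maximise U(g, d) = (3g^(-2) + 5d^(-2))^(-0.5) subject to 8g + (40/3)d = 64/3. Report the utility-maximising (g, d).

g* = 1, d* = 1

For CES with ρ = -2, MRS = (3/5)·(d/g)^3.
Tangency: set MRS = p_g/p_d = 8/(40/3) = 0.6.
So (d/g)^3 = 1; taking the cube root, d/g = 1, i.e. d = g.
Substitute into the budget 8·g + (40/3)·d = 64/3: (64/3)·g = 64/3, so g* = 1 and d* = 1.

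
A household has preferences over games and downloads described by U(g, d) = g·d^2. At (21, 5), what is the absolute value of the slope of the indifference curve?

MU_g = d^2 and MU_d = 2·g·d.
MRS = MU_g/MU_d = (1/2)·d/g.
At (21, 5): MRS = 5/42.
That is, one extra unit of g is worth 5/42 units of d at the margin.

MRS = 5/42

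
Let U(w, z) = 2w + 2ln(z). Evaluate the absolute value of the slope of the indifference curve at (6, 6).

MU_w = 2, MU_z = 2/z.
MRS = 2 ÷ (2/z).
At (6, 6): MRS = 6.
So at (6, 6) the consumer would give up 6 units of z for one more unit of w.

MRS = 6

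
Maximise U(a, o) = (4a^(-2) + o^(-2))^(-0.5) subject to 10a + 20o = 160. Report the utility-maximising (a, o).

a* = 8, o* = 4

For CES with ρ = -2, MRS = (4/1)·(o/a)^3.
Tangency: set MRS = p_a/p_o = 10/20 = 0.5.
So (o/a)^3 = 0.125; taking the cube root, o/a = 0.5, i.e. o = 0.5·a.
Substitute into the budget 10·a + 20·o = 160: 20·a = 160, so a* = 8 and o* = 0.5·8 = 4.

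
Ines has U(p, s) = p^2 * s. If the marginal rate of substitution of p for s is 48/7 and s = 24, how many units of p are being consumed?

MU_p = 2·p·s and MU_s = p^2.
MRS = MU_p/MU_s = (2/1)·s/p.
Substitute s = 24: MRS = 48/p. Setting 48/p = 48/7 gives p = 48/(48/7) = 7.

p = 7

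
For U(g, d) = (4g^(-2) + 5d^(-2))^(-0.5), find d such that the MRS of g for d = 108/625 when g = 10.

For CES with ρ = -2, MRS = (4/5)·(d/g)^3.
Setting (4/5)·(d/10)^3 = 108/625 gives (d/10)^3 = 27/125, so d/10 = 0.6 and d = 6.

d = 6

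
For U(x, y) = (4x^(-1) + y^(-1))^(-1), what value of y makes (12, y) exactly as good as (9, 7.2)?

U depends on (x, y) only through S = 4x^(-1) + y^(-1), so equal utility means equal S. At (9, 7.2): S = 7/12.
With x = 12: 4·12^(-1) = 1/3, so y^(-1) = 7/12 − 1/3 = 0.25.
Hence y = 1/0.25 = 4.
Check: U(12, 4) = 1.7143.

y = 4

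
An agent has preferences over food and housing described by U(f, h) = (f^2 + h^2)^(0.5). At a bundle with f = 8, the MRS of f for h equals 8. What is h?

For CES with ρ = 2, MRS = (h/f)^(-1).
Setting (h/8)^(-1) = 8 gives h/8 = 0.125 and h = 1.

h = 1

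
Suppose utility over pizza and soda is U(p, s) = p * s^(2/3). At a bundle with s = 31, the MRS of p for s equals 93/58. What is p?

MU_p = s^(2/3) and MU_s = 2/3·p·s^(-1/3).
MRS = MU_p/MU_s = (1.5)·s/p.
Substitute s = 31: MRS = 46.5/p. Setting 46.5/p = 93/58 gives p = 46.5/(93/58) = 29.

p = 29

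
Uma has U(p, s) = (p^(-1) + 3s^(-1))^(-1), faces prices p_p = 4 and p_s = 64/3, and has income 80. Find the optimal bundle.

For CES with ρ = -1, MRS = (1/3)·(s/p)^2.
Tangency: set MRS = p_p/p_s = 4/(64/3) = 3/16.
So (s/p)^2 = 9/16; taking the square root, s/p = 0.75, i.e. s = 0.75·p.
Substitute into the budget 4·p + (64/3)·s = 80: 20·p = 80, so p* = 4 and s* = 0.75·4 = 3.

p* = 4, s* = 3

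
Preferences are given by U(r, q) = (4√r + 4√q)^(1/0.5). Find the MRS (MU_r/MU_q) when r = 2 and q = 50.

MRS = 5

For CES with ρ = 0.5, MRS = √(q/r).
At (2, 50): MRS = 5.
That is, one extra unit of r is worth 5 units of q at the margin.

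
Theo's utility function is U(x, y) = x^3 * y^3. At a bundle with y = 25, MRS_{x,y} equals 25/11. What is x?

MU_x = 3·x^2·y^3 and MU_y = 3·x^3·y^2.
MRS = MU_x/MU_y = y/x.
Substitute y = 25: MRS = 25/x. Setting 25/x = 25/11 gives x = 25/(25/11) = 11.

x = 11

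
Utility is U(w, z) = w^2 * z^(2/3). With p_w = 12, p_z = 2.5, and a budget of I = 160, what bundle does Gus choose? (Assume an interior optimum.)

w* = 10, z* = 16

MU_w = 2·w·z^(2/3) and MU_z = 2/3·w^2·z^(-1/3).
MRS = MU_w/MU_z = (3)·z/w.
Tangency: set MRS = p_w/p_z = 12/2.5 = 4.8.
So (3)·z/w = 4.8, i.e. z = 1.6·w.
Substitute into the budget 12·w + 2.5·z = 160: 16·w = 160, so w* = 10.
Then z* = 1.6·10 = 16.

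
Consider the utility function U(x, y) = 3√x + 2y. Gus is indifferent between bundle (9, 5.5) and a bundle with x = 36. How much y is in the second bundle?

y = 1

U(9, 5.5) = 20.
Set U(36, y) = 20 and solve.
With x = 36: √36 = 6, so 2y = 20 − 3·6 = 2 and y = 1.
Check: U(36, 1) = 20.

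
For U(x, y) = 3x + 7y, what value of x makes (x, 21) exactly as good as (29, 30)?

x = 50

U(29, 30) = 297.
Set U(x, 21) = 297 and solve.
3x + 7·21 = 297 ⇒ 3x = 150 ⇒ x = 50.
Check: U(50, 21) = 297.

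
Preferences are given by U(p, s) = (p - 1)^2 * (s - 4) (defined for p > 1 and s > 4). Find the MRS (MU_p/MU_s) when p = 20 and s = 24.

MRS = 40/19

MU_p = 2·(p−1)·(s−4), MU_s = (p−1)^2.
MRS = (2/1)·(s−4)/(p−1).
At (20, 24): MRS = 40/19.
The indifference curve has slope −40/19 at this bundle.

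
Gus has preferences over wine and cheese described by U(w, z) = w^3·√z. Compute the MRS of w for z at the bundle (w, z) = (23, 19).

MU_w = 3·w^2·√z and MU_z = 0.5·w^3·z^(-0.5).
MRS = MU_w/MU_z = (6)·z/w.
At (23, 19): MRS = 114/23.
So at (23, 19) the consumer would give up 114/23 units of z for one more unit of w.

MRS = 114/23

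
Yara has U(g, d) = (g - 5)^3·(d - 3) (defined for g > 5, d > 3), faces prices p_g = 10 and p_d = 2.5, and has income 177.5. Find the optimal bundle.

g* = 14, d* = 15

MU_g = 3·(g−5)^2·(d−3), MU_d = (g−5)^3.
MRS = (3/1)·(d−3)/(g−5).
Tangency: set MRS = p_g/p_d = 10/2.5 = 4.
So (3/1)·(d − 3)/(g − 5) = 4, i.e. (d − 3) = (4/3)·(g − 5).
Rewrite the budget in excess-of-subsistence terms: 10·(g − 5) + 2.5·(d − 3) = 177.5 − 10·5 − 2.5·3 = 120.
Substituting, (40/3)·(g − 5) = 120, so g − 5 = 9 and g* = 14.
Then d − 3 = (4/3)·9 = 12, so d* = 15.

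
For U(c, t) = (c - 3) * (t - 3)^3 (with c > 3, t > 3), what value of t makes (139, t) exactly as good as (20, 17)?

t = 10

U(20, 17) = 46648.
Set U(139, t) = 46648 and solve.
With c = 139: (139 − 3) = 136, so (t − 3)^3 = 46648/136 = 343.
Taking the cube root (with t > 3): t − 3 = 7, so t = 10.
Check: U(139, 10) = 46648.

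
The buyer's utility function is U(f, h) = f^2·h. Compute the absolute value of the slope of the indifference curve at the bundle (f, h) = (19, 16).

MRS = 32/19

MU_f = 2·f·h and MU_h = f^2.
MRS = MU_f/MU_h = (2/1)·h/f.
At (19, 16): MRS = 32/19.
The indifference curve has slope −32/19 at this bundle.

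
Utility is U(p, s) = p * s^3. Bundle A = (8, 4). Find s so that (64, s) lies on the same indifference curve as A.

U(8, 4) = 512.
Set U(64, s) = 512 and solve.
With p = 64: s^3 = 512/64 = 8; taking the cube root, s = 2.
Check: U(64, 2) = 512.

s = 2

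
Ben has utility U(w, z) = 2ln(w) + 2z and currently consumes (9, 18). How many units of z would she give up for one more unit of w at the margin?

MU_w = 2/w, MU_z = 2.
MRS = 2/w ÷ 2.
At (9, 18): MRS = 1/9.
So at (9, 18) the consumer would give up 1/9 units of z for one more unit of w.

MRS = 1/9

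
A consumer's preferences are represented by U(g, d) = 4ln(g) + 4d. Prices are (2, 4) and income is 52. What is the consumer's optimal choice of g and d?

MU_g = 4/g, MU_d = 4.
MRS = 4/g ÷ 4.
Tangency: set MRS = p_g/p_d = 2/4 = 0.5.
MRS depends only on g: 1/g = 0.5 ⇒ g* = 1/0.5 = 2.
From the budget, 4·d = 52 − 2·2 = 48, so d* = 12.

g* = 2, d* = 12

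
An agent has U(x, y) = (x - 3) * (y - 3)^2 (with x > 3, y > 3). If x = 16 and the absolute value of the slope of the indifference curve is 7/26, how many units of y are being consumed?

MU_x = (y−3)^2, MU_y = 2·(x−3)·(y−3).
MRS = (1/2)·(y−3)/(x−3).
Substitute x = 16: MRS = (y − 3)/26. Setting this equal to 7/26 gives y − 3 = (7/26)·26 = 7, so y = 10.

y = 10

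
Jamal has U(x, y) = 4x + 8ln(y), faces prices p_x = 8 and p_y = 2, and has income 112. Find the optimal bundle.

MU_x = 4, MU_y = 8/y.
MRS = 4 ÷ (8/y).
Tangency: set MRS = p_x/p_y = 8/2 = 4.
MRS depends only on y: 0.5·y = 4 ⇒ y* = 4/0.5 = 8.
From the budget, 8·x = 112 − 2·8 = 96, so x* = 12.

x* = 12, y* = 8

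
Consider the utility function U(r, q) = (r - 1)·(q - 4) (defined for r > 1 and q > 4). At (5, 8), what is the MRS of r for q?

MU_r = (q−4), MU_q = (r−1).
MRS = (q−4)/(r−1).
At (5, 8): MRS = 1.
The indifference curve has slope −1 at this bundle.

MRS = 1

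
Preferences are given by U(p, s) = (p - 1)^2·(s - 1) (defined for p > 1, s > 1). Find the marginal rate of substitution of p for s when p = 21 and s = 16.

MRS = 1.5

MU_p = 2·(p−1)·(s−1), MU_s = (p−1)^2.
MRS = (2/1)·(s−1)/(p−1).
At (21, 16): MRS = 1.5.
So at (21, 16) the consumer would give up 1.5 units of s for one more unit of p.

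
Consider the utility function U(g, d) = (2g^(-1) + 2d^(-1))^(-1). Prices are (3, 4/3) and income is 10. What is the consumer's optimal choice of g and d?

g* = 2, d* = 3

For CES with ρ = -1, MRS = (d/g)^2.
Tangency: set MRS = p_g/p_d = 3/(4/3) = 2.25.
So (d/g)^2 = 2.25; taking the square root, d/g = 1.5, i.e. d = 1.5·g.
Substitute into the budget 3·g + (4/3)·d = 10: 5·g = 10, so g* = 2 and d* = 1.5·2 = 3.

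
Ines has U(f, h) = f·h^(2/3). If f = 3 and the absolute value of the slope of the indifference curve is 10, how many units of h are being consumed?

MU_f = h^(2/3) and MU_h = 2/3·f·h^(-1/3).
MRS = MU_f/MU_h = (1.5)·h/f.
Substitute f = 3: MRS = h/2. Setting h/2 = 10 gives h = 10·2 = 20.

h = 20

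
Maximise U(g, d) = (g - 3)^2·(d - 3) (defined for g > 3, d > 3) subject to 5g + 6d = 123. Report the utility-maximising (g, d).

MU_g = 2·(g−3)·(d−3), MU_d = (g−3)^2.
MRS = (2/1)·(d−3)/(g−3).
Tangency: set MRS = p_g/p_d = 5/6.
So (2/1)·(d − 3)/(g − 3) = 5/6, i.e. (d − 3) = (5/12)·(g − 3).
Rewrite the budget in excess-of-subsistence terms: 5·(g − 3) + 6·(d − 3) = 123 − 5·3 − 6·3 = 90.
Substituting, 7.5·(g − 3) = 90, so g − 3 = 12 and g* = 15.
Then d − 3 = (5/12)·12 = 5, so d* = 8.

g* = 15, d* = 8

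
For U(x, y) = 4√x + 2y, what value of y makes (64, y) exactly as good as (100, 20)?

U(100, 20) = 80.
Set U(64, y) = 80 and solve.
With x = 64: √64 = 8, so 2y = 80 − 4·8 = 48 and y = 24.
Check: U(64, 24) = 80.

y = 24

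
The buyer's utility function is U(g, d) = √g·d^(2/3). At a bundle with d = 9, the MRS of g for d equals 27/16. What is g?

MU_g = 0.5·g^(-0.5)·d^(2/3) and MU_d = 2/3·√g·d^(-1/3).
MRS = MU_g/MU_d = (0.75)·d/g.
Substitute d = 9: MRS = 6.75/g. Setting 6.75/g = 27/16 gives g = 6.75/(27/16) = 4.

g = 4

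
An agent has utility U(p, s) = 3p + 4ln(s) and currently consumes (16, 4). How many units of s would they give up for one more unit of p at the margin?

MRS = 3

MU_p = 3, MU_s = 4/s.
MRS = 3 ÷ (4/s).
At (16, 4): MRS = 3.
That is, one extra unit of p is worth 3 units of s at the margin.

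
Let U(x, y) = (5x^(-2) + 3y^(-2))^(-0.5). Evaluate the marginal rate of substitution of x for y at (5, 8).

MRS = 512/75

For CES with ρ = -2, MRS = (5/3)·(y/x)^3.
At (5, 8): MRS = 512/75.
The indifference curve has slope −512/75 at this bundle.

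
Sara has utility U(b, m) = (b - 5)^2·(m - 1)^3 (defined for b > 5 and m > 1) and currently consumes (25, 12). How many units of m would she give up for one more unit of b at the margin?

MRS = 11/30

MU_b = 2·(b−5)·(m−1)^3, MU_m = 3·(b−5)^2·(m−1)^2.
MRS = (2/3)·(m−1)/(b−5).
At (25, 12): MRS = 11/30.
That is, one extra unit of b is worth 11/30 units of m at the margin.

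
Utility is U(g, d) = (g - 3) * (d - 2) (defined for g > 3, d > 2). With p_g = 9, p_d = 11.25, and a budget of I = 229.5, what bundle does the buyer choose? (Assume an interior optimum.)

MU_g = (d−2), MU_d = (g−3).
MRS = (d−2)/(g−3).
Tangency: set MRS = p_g/p_d = 9/11.25 = 0.8.
So (d − 2)/(g − 3) = 0.8, i.e. (d − 2) = 0.8·(g − 3).
Rewrite the budget in excess-of-subsistence terms: 9·(g − 3) + 11.25·(d − 2) = 229.5 − 9·3 − 11.25·2 = 180.
Substituting, 18·(g − 3) = 180, so g − 3 = 10 and g* = 13.
Then d − 2 = 0.8·10 = 8, so d* = 10.

g* = 13, d* = 10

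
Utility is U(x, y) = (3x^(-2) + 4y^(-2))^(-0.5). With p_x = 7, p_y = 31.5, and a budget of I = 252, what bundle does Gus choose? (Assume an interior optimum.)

x* = 9, y* = 6

For CES with ρ = -2, MRS = (3/4)·(y/x)^3.
Tangency: set MRS = p_x/p_y = 7/31.5 = 2/9.
So (y/x)^3 = 8/27; taking the cube root, y/x = 2/3, i.e. y = (2/3)·x.
Substitute into the budget 7·x + 31.5·y = 252: 28·x = 252, so x* = 9 and y* = (2/3)·9 = 6.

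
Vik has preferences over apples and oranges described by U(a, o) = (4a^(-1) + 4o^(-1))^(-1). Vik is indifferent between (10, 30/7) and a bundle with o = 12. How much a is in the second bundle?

U depends on (a, o) only through S = 4a^(-1) + 4o^(-1), so equal utility means equal S. At (10, 30/7): S = 4/3.
With o = 12: 4·12^(-1) = 1/3, so 4a^(-1) = 4/3 − 1/3 = 1, i.e. a^(-1) = 0.25.
Hence a = 1/0.25 = 4.
Check: U(4, 12) = 0.75.

a = 4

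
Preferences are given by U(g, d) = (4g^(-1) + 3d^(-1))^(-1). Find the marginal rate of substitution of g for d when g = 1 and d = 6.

For CES with ρ = -1, MRS = (4/3)·(d/g)^2.
At (1, 6): MRS = 48.
The indifference curve has slope −48 at this bundle.

MRS = 48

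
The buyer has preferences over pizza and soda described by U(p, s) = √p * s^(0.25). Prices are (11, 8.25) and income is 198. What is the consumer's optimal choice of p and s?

p* = 12, s* = 8

MU_p = 0.5·p^(-0.5)·s^(0.25) and MU_s = 0.25·√p·s^(-0.75).
MRS = MU_p/MU_s = (2)·s/p.
Tangency: set MRS = p_p/p_s = 11/8.25 = 4/3.
So (2)·s/p = 4/3, i.e. s = (2/3)·p.
Substitute into the budget 11·p + 8.25·s = 198: 16.5·p = 198, so p* = 12.
Then s* = (2/3)·12 = 8.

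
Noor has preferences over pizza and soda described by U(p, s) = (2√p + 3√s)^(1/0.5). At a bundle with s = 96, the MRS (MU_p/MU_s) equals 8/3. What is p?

For CES with ρ = 0.5, MRS = (2/3)·√(s/p).
Setting (2/3)·√(96/p) = 8/3 gives √(96/p) = 4, so 96/p = 16 and p = 6.

p = 6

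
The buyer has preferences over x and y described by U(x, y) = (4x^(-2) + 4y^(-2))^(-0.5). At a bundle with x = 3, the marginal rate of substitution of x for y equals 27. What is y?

For CES with ρ = -2, MRS = (y/x)^3.
Setting (y/3)^3 = 27 gives y/3 = 3 and y = 9.

y = 9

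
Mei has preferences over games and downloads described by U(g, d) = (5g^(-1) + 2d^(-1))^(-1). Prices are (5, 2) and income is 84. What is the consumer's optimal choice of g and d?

For CES with ρ = -1, MRS = (5/2)·(d/g)^2.
Tangency: set MRS = p_g/p_d = 5/2 = 2.5.
So (d/g)^2 = 1; taking the square root, d/g = 1, i.e. d = g.
Substitute into the budget 5·g + 2·d = 84: 7·g = 84, so g* = 12 and d* = 12.

g* = 12, d* = 12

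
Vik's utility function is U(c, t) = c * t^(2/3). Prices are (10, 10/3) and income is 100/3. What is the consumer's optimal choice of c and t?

MU_c = t^(2/3) and MU_t = 2/3·c·t^(-1/3).
MRS = MU_c/MU_t = (1.5)·t/c.
Tangency: set MRS = p_c/p_t = 10/(10/3) = 3.
So (1.5)·t/c = 3, i.e. t = 2·c.
Substitute into the budget 10·c + (10/3)·t = 100/3: (50/3)·c = 100/3, so c* = 2.
Then t* = 2·2 = 4.

c* = 2, t* = 4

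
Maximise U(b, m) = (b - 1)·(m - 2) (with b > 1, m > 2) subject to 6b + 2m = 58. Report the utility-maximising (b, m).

b* = 5, m* = 14

MU_b = (m−2), MU_m = (b−1).
MRS = (m−2)/(b−1).
Tangency: set MRS = p_b/p_m = 6/2 = 3.
So (m − 2)/(b − 1) = 3, i.e. (m − 2) = 3·(b − 1).
Rewrite the budget in excess-of-subsistence terms: 6·(b − 1) + 2·(m − 2) = 58 − 6·1 − 2·2 = 48.
Substituting, 12·(b − 1) = 48, so b − 1 = 4 and b* = 5.
Then m − 2 = 3·4 = 12, so m* = 14.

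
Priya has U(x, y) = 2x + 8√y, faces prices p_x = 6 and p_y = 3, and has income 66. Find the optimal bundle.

x* = 3, y* = 16

MU_x = 2, MU_y = 8/(2√y).
MRS = 2 ÷ (8/(2√y)).
Tangency: set MRS = p_x/p_y = 6/3 = 2.
MRS depends only on y: 0.5·√y = 2 ⇒ √y = 2/0.5 = 4 ⇒ y* = 16.
From the budget, 6·x = 66 − 3·16 = 18, so x* = 3.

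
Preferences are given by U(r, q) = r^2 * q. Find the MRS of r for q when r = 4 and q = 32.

MRS = 16

MU_r = 2·r·q and MU_q = r^2.
MRS = MU_r/MU_q = (2/1)·q/r.
At (4, 32): MRS = 16.
The indifference curve has slope −16 at this bundle.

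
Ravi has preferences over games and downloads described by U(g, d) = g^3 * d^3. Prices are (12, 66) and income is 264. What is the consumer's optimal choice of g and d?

MU_g = 3·g^2·d^3 and MU_d = 3·g^3·d^2.
MRS = MU_g/MU_d = d/g.
Tangency: set MRS = p_g/p_d = 12/66 = 2/11.
So d/g = 2/11, i.e. d = (2/11)·g.
Substitute into the budget 12·g + 66·d = 264: 24·g = 264, so g* = 11.
Then d* = (2/11)·11 = 2.

g* = 11, d* = 2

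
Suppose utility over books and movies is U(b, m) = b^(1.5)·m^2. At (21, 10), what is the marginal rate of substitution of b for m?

MRS = 5/14

MU_b = 1.5·√b·m^2 and MU_m = 2·b^(1.5)·m.
MRS = MU_b/MU_m = (0.75)·m/b.
At (21, 10): MRS = 5/14.
That is, one extra unit of b is worth 5/14 units of m at the margin.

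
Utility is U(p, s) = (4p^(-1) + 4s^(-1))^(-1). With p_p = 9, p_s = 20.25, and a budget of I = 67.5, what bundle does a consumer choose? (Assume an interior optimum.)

p* = 3, s* = 2

For CES with ρ = -1, MRS = (s/p)^2.
Tangency: set MRS = p_p/p_s = 9/20.25 = 4/9.
So (s/p)^2 = 4/9; taking the square root, s/p = 2/3, i.e. s = (2/3)·p.
Substitute into the budget 9·p + 20.25·s = 67.5: 22.5·p = 67.5, so p* = 3 and s* = (2/3)·3 = 2.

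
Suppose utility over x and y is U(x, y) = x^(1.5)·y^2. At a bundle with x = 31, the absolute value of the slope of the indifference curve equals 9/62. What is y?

MU_x = 1.5·√x·y^2 and MU_y = 2·x^(1.5)·y.
MRS = MU_x/MU_y = (0.75)·y/x.
Substitute x = 31: MRS = y/(124/3). Setting y/(124/3) = 9/62 gives y = (9/62)·(124/3) = 6.

y = 6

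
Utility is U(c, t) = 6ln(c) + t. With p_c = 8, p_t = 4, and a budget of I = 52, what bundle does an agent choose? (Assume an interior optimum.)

c* = 3, t* = 7

MU_c = 6/c, MU_t = 1.
MRS = 6/c ÷ 1.
Tangency: set MRS = p_c/p_t = 8/4 = 2.
MRS depends only on c: 6/c = 2 ⇒ c* = 6/2 = 3.
From the budget, 4·t = 52 − 8·3 = 28, so t* = 7.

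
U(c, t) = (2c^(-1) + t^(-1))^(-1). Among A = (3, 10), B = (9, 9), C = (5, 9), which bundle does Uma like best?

Evaluate utility at each bundle:
U(A) = 1.304.
U(B) = 3.000.
U(C) = 1.957.
Highest utility is B, so B ≻ C ≻ A.

Bundle B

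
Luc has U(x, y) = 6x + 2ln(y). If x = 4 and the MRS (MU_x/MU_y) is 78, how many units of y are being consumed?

MU_x = 6, MU_y = 2/y.
MRS = 6 ÷ (2/y).
MRS depends only on y: 3·y = 78 ⇒ y = 78/3 = 26.

y = 26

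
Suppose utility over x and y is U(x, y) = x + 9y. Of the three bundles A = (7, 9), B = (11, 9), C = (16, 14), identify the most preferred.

Evaluate utility at each bundle:
U(A) = 88.
U(B) = 92.
U(C) = 142.
Highest utility is C, so C ≻ B ≻ A.

Bundle C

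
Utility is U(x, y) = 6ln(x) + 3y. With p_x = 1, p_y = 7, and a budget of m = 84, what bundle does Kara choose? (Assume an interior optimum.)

x* = 14, y* = 10

MU_x = 6/x, MU_y = 3.
MRS = 6/x ÷ 3.
Tangency: set MRS = p_x/p_y = 1/7.
MRS depends only on x: 2/x = 1/7 ⇒ x* = 2/(1/7) = 14.
From the budget, 7·y = 84 − 1·14 = 70, so y* = 10.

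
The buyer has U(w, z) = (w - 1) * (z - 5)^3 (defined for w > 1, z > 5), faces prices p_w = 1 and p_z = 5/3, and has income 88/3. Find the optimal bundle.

MU_w = (z−5)^3, MU_z = 3·(w−1)·(z−5)^2.
MRS = (1/3)·(z−5)/(w−1).
Tangency: set MRS = p_w/p_z = 1/(5/3) = 0.6.
So (1/3)·(z − 5)/(w − 1) = 0.6, i.e. (z − 5) = 1.8·(w − 1).
Rewrite the budget in excess-of-subsistence terms: 1·(w − 1) + (5/3)·(z − 5) = 88/3 − 1·1 − (5/3)·5 = 20.
Substituting, 4·(w − 1) = 20, so w − 1 = 5 and w* = 6.
Then z − 5 = 1.8·5 = 9, so z* = 14.

w* = 6, z* = 14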